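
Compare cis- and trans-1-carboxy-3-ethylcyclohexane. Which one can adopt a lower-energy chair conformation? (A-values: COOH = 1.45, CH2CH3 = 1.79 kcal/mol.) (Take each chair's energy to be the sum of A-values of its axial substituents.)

cis

At 1,3 positions (parity same): cis → (e,e or a,a); trans → (a,e or e,a).
Best chair for cis: E = 0.00 kcal/mol; best chair for trans: E = 1.45 kcal/mol.
The cis isomer is lower by 1.45 kcal/mol.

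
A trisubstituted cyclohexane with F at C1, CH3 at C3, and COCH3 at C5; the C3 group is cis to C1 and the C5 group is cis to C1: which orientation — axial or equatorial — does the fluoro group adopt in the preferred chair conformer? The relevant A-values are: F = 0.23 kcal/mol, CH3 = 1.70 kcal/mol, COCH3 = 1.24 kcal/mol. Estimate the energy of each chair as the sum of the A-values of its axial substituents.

Chair I (fluoro axial, methyl axial, acetyl axial): E = 3.17 kcal/mol.
Chair II (fluoro equatorial, methyl equatorial, acetyl equatorial): E = 0.00 kcal/mol.
Chair II is the more stable (lower-energy) conformer, and in that chair the fluoro group is equatorial.

equatorial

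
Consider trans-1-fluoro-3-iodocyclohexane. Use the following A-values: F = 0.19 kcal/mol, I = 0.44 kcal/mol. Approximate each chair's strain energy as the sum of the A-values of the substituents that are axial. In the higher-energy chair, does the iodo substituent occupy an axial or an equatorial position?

C1 and C3 have the same parity, so for the trans isomer the two substituents are one axial and one equatorial in each chair.
Chair I (fluoro axial, iodo equatorial): E = 0.19 kcal/mol.
Chair II (fluoro equatorial, iodo axial): E = 0.44 kcal/mol.
Chair II is the less stable (higher-energy) conformer, and in that chair the iodo group is axial.

axial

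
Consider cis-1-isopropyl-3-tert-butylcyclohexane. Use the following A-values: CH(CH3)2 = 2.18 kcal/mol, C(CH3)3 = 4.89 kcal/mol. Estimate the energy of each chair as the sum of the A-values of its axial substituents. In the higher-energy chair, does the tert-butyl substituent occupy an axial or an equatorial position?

C1 and C3 have the same parity, so for the cis isomer the two substituents are e,e in one chair and a,a in the other.
Chair I (isopropyl axial, tert-butyl axial): E = 7.07 kcal/mol.
Chair II (isopropyl equatorial, tert-butyl equatorial): E = 0.00 kcal/mol.
Chair I is the less stable (higher-energy) conformer, and in that chair the tert-butyl group is axial.

axial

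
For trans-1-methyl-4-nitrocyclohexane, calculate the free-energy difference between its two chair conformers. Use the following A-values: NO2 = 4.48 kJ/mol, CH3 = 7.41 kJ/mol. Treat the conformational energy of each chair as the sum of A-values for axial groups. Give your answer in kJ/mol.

11.89 kJ/mol

C1 and C4 have opposite parity, so for the trans isomer the two substituents are e,e in one chair and a,a in the other.
Chair I (nitro axial, methyl axial): E = 11.89 kJ/mol.
Chair II (nitro equatorial, methyl equatorial): E = 0.00 kJ/mol.
ΔE = 11.89 − 0.00 = 11.89 kJ/mol; chair II is more stable.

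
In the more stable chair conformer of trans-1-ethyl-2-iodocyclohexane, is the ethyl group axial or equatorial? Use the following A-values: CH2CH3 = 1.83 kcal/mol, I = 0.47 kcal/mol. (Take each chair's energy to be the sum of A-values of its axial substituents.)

equatorial

C1 and C2 have opposite parity, so for the trans isomer the two substituents are e,e in one chair and a,a in the other.
Chair I (ethyl axial, iodo axial): E = 2.30 kcal/mol.
Chair II (ethyl equatorial, iodo equatorial): E = 0.00 kcal/mol.
Chair II is the more stable (lower-energy) conformer, and in that chair the ethyl group is equatorial.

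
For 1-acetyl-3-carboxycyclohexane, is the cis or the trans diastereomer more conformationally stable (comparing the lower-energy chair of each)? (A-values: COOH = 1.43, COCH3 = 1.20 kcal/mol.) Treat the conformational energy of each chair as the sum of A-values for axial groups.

At 1,3 positions (parity same): cis → (e,e or a,a); trans → (a,e or e,a).
Best chair for cis: E = 0.00 kcal/mol; best chair for trans: E = 1.20 kcal/mol.
The cis isomer is lower by 1.20 kcal/mol.

cis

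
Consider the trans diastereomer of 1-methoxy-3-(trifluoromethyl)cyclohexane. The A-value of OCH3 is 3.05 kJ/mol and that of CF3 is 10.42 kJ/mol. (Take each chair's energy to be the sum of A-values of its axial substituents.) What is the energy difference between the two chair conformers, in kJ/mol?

C1 and C3 have the same parity, so for the trans isomer the two substituents are one axial and one equatorial in each chair.
Chair I (methoxy axial, trifluoromethyl equatorial): E = 3.05 kJ/mol.
Chair II (methoxy equatorial, trifluoromethyl axial): E = 10.42 kJ/mol.
ΔE = 10.42 − 3.05 = 7.37 kJ/mol; chair I is more stable.

7.37 kJ/mol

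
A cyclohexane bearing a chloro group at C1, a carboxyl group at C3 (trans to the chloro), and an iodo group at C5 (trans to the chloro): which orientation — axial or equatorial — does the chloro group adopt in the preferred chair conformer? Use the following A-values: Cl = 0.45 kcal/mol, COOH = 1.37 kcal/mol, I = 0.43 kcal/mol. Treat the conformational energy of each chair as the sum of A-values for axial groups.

Chair I (chloro axial, carboxyl equatorial, iodo equatorial): E = 0.45 kcal/mol.
Chair II (chloro equatorial, carboxyl axial, iodo axial): E = 1.80 kcal/mol.
Chair I is the more stable (lower-energy) conformer, and in that chair the chloro group is axial.

axial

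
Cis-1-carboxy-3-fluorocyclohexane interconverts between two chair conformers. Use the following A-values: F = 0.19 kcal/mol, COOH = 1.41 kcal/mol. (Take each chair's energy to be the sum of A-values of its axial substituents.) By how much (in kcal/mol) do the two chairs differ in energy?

1.60 kcal/mol

C1 and C3 have the same parity, so for the cis isomer the two substituents are e,e in one chair and a,a in the other.
Chair I (fluoro axial, carboxyl axial): E = 1.60 kcal/mol.
Chair II (fluoro equatorial, carboxyl equatorial): E = 0.00 kcal/mol.
ΔE = 1.60 − 0.00 = 1.60 kcal/mol; chair II is more stable.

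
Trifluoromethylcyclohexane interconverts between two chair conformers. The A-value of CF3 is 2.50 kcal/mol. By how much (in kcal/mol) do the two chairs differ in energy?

2.50 kcal/mol

A monosubstituted cyclohexane has one chair with the trifluoromethyl group axial (E = A = 2.50 kcal/mol) and one with it equatorial (E = 0).
ΔE = 2.50 − 0 = 2.50 kcal/mol.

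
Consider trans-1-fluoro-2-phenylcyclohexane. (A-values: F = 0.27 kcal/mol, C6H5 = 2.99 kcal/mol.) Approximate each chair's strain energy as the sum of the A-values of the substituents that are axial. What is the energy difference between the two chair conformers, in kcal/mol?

C1 and C2 have opposite parity, so for the trans isomer the two substituents are e,e in one chair and a,a in the other.
Chair I (fluoro axial, phenyl axial): E = 3.26 kcal/mol.
Chair II (fluoro equatorial, phenyl equatorial): E = 0.00 kcal/mol.
ΔE = 3.26 − 0.00 = 3.26 kcal/mol; chair II is more stable.

3.26 kcal/mol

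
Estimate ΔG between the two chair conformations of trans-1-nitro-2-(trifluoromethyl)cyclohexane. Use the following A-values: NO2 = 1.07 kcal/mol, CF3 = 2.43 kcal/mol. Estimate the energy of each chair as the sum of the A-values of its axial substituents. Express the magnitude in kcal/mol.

3.50 kcal/mol

C1 and C2 have opposite parity, so for the trans isomer the two substituents are e,e in one chair and a,a in the other.
Chair I (nitro axial, trifluoromethyl axial): E = 3.50 kcal/mol.
Chair II (nitro equatorial, trifluoromethyl equatorial): E = 0.00 kcal/mol.
ΔE = 3.50 − 0.00 = 3.50 kcal/mol; chair II is more stable.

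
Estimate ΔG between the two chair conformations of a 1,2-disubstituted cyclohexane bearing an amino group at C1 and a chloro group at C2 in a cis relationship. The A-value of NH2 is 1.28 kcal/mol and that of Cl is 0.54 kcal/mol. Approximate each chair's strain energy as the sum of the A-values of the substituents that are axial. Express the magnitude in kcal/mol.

C1 and C2 have opposite parity, so for the cis isomer the two substituents are one axial and one equatorial in each chair.
Chair I (amino axial, chloro equatorial): E = 1.28 kcal/mol.
Chair II (amino equatorial, chloro axial): E = 0.54 kcal/mol.
ΔE = 1.28 − 0.54 = 0.74 kcal/mol; chair II is more stable.

0.74 kcal/mol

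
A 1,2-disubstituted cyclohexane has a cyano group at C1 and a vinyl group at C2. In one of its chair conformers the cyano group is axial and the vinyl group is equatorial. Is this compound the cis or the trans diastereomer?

C1 and C2 have opposite parity, so their axial bonds point in opposite directions.
With opposite-parity carbons, two substituents on the same face are one axial and one equatorial; opposite faces give both axial or both equatorial.
Here the groups are axial/equatorial → same face → cis.

cis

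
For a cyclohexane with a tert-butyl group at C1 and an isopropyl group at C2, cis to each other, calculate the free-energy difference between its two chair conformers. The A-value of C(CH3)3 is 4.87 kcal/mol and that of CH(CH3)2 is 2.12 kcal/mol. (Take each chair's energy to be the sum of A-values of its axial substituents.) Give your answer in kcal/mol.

2.75 kcal/mol

C1 and C2 have opposite parity, so for the cis isomer the two substituents are one axial and one equatorial in each chair.
Chair I (tert-butyl axial, isopropyl equatorial): E = 4.87 kcal/mol.
Chair II (tert-butyl equatorial, isopropyl axial): E = 2.12 kcal/mol.
ΔE = 4.87 − 2.12 = 2.75 kcal/mol; chair II is more stable.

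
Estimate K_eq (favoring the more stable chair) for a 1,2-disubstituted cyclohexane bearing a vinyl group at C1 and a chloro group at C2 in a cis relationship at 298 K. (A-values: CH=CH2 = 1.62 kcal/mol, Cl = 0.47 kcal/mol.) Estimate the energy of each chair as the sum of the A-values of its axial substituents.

K ≈ 6.97

C1 and C2 have opposite parity, so for the cis isomer the two substituents are one axial and one equatorial in each chair.
Chair I (vinyl axial, chloro equatorial): E = 1.62 kcal/mol; chair II (vinyl equatorial, chloro axial): E = 0.47 kcal/mol.
ΔG = 1.15 kcal/mol between the two chairs.
K = exp(ΔG/RT) with R = 1.987×10⁻³ kcal mol⁻¹ K⁻¹ and T = 298 K gives K ≈ 6.97.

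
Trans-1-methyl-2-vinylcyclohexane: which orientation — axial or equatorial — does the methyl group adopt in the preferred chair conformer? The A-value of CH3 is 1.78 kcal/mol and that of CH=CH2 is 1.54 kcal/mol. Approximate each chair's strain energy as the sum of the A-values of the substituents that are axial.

C1 and C2 have opposite parity, so for the trans isomer the two substituents are e,e in one chair and a,a in the other.
Chair I (methyl axial, vinyl axial): E = 3.32 kcal/mol.
Chair II (methyl equatorial, vinyl equatorial): E = 0.00 kcal/mol.
Chair II is the more stable (lower-energy) conformer, and in that chair the methyl group is equatorial.

equatorial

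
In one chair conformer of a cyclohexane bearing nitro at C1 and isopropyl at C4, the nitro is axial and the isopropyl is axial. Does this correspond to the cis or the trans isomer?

C1 and C4 have opposite parity, so their axial bonds point in opposite directions.
With opposite-parity carbons, two substituents on the same face are one axial and one equatorial; opposite faces give both axial or both equatorial.
Here the groups are axial/axial → opposite face → trans.

trans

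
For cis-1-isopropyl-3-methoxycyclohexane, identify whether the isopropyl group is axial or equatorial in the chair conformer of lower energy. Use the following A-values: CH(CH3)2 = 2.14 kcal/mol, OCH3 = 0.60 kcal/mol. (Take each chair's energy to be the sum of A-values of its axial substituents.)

equatorial

C1 and C3 have the same parity, so for the cis isomer the two substituents are e,e in one chair and a,a in the other.
Chair I (isopropyl axial, methoxy axial): E = 2.74 kcal/mol.
Chair II (isopropyl equatorial, methoxy equatorial): E = 0.00 kcal/mol.
Chair II is the more stable (lower-energy) conformer, and in that chair the isopropyl group is equatorial.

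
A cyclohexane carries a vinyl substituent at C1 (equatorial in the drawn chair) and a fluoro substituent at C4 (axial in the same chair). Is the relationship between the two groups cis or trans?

C1 and C4 have opposite parity, so their axial bonds point in opposite directions.
With opposite-parity carbons, two substituents on the same face are one axial and one equatorial; opposite faces give both axial or both equatorial.
Here the groups are equatorial/axial → same face → cis.

cis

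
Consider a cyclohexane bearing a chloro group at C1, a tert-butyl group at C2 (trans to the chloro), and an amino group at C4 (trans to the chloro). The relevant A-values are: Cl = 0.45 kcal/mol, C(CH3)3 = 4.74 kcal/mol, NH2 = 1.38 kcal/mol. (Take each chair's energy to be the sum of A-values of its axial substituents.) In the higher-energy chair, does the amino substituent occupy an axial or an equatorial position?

Chair I (chloro axial, tert-butyl axial, amino axial): E = 6.57 kcal/mol.
Chair II (chloro equatorial, tert-butyl equatorial, amino equatorial): E = 0.00 kcal/mol.
Chair I is the less stable (higher-energy) conformer, and in that chair the amino group is axial.

axial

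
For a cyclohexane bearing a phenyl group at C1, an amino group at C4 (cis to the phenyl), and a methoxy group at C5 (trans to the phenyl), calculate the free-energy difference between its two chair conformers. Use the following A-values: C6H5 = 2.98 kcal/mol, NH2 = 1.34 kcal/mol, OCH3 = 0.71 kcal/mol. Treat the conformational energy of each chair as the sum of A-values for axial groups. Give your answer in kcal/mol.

0.93 kcal/mol

Chair I (phenyl axial, amino equatorial, methoxy equatorial): E = 2.98 kcal/mol.
Chair II (phenyl equatorial, amino axial, methoxy axial): E = 2.05 kcal/mol.
ΔE = 2.98 − 2.05 = 0.93 kcal/mol; chair II is more stable.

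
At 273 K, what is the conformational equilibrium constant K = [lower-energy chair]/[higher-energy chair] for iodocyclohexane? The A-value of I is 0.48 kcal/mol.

K ≈ 2.42

One chair has the iodo group axial (E = 0.48 kcal/mol) and the other has it equatorial (E = 0).
ΔG = 0.48 kcal/mol between the two chairs.
K = exp(ΔG/RT) with R = 1.987×10⁻³ kcal mol⁻¹ K⁻¹ and T = 273 K gives K ≈ 2.42.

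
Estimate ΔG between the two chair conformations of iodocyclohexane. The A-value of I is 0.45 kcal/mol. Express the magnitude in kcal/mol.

A monosubstituted cyclohexane has one chair with the iodo group axial (E = A = 0.45 kcal/mol) and one with it equatorial (E = 0).
ΔE = 0.45 − 0 = 0.45 kcal/mol.

0.45 kcal/mol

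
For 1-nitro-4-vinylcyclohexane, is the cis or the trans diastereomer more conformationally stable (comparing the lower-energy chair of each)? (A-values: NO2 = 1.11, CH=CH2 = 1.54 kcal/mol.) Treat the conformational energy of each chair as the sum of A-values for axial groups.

trans

At 1,4 positions (parity opposite): cis → (a,e or e,a); trans → (e,e or a,a).
Best chair for cis: E = 1.11 kcal/mol; best chair for trans: E = 0.00 kcal/mol.
The trans isomer is lower by 1.11 kcal/mol.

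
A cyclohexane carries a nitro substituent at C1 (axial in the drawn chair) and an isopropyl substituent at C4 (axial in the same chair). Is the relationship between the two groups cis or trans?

C1 and C4 have opposite parity, so their axial bonds point in opposite directions.
With opposite-parity carbons, two substituents on the same face are one axial and one equatorial; opposite faces give both axial or both equatorial.
Here the groups are axial/axial → opposite face → trans.

trans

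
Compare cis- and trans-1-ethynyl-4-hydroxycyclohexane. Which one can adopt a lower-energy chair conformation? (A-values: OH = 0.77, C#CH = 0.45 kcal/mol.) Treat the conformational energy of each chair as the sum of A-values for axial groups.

trans

At 1,4 positions (parity opposite): cis → (a,e or e,a); trans → (e,e or a,a).
Best chair for cis: E = 0.45 kcal/mol; best chair for trans: E = 0.00 kcal/mol.
The trans isomer is lower by 0.45 kcal/mol.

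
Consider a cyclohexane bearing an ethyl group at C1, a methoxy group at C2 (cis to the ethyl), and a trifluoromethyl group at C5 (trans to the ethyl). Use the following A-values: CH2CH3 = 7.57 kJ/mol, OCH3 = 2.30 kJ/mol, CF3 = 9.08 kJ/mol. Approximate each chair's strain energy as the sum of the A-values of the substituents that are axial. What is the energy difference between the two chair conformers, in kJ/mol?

3.81 kJ/mol

Chair I (ethyl axial, methoxy equatorial, trifluoromethyl equatorial): E = 7.57 kJ/mol.
Chair II (ethyl equatorial, methoxy axial, trifluoromethyl axial): E = 11.38 kJ/mol.
ΔE = 11.38 − 7.57 = 3.81 kJ/mol; chair I is more stable.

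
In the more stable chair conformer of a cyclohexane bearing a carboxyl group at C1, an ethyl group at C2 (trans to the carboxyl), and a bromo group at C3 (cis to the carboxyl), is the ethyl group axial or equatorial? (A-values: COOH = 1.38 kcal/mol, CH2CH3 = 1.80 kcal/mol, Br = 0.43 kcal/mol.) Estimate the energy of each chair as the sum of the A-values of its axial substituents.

equatorial

Chair I (carboxyl axial, ethyl axial, bromo axial): E = 3.61 kcal/mol.
Chair II (carboxyl equatorial, ethyl equatorial, bromo equatorial): E = 0.00 kcal/mol.
Chair II is the more stable (lower-energy) conformer, and in that chair the ethyl group is equatorial.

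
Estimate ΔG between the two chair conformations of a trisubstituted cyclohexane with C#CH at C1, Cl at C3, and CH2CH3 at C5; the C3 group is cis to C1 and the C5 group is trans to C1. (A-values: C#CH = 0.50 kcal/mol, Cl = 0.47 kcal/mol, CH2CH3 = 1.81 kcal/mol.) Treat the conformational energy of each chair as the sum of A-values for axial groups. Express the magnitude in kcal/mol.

Chair I (ethynyl axial, chloro axial, ethyl equatorial): E = 0.97 kcal/mol.
Chair II (ethynyl equatorial, chloro equatorial, ethyl axial): E = 1.81 kcal/mol.
ΔE = 1.81 − 0.97 = 0.84 kcal/mol; chair I is more stable.

0.84 kcal/mol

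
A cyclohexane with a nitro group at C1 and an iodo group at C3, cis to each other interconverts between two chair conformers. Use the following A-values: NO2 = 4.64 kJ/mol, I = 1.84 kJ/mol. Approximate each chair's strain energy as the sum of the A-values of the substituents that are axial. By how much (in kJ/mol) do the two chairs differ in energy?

C1 and C3 have the same parity, so for the cis isomer the two substituents are e,e in one chair and a,a in the other.
Chair I (nitro axial, iodo axial): E = 6.48 kJ/mol.
Chair II (nitro equatorial, iodo equatorial): E = 0.00 kJ/mol.
ΔE = 6.48 − 0.00 = 6.48 kJ/mol; chair II is more stable.

6.48 kJ/mol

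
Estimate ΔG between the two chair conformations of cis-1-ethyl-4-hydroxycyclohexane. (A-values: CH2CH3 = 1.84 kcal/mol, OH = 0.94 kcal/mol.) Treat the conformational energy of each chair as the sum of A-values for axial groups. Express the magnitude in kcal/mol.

0.90 kcal/mol

C1 and C4 have opposite parity, so for the cis isomer the two substituents are one axial and one equatorial in each chair.
Chair I (ethyl axial, hydroxyl equatorial): E = 1.84 kcal/mol.
Chair II (ethyl equatorial, hydroxyl axial): E = 0.94 kcal/mol.
ΔE = 1.84 − 0.94 = 0.90 kcal/mol; chair II is more stable.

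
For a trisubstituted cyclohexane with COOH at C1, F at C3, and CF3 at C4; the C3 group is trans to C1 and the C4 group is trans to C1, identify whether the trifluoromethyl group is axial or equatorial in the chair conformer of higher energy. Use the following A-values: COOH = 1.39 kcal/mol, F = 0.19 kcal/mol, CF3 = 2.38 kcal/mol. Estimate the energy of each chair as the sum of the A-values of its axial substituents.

axial

Chair I (carboxyl axial, fluoro equatorial, trifluoromethyl axial): E = 3.77 kcal/mol.
Chair II (carboxyl equatorial, fluoro axial, trifluoromethyl equatorial): E = 0.19 kcal/mol.
Chair I is the less stable (higher-energy) conformer, and in that chair the trifluoromethyl group is axial.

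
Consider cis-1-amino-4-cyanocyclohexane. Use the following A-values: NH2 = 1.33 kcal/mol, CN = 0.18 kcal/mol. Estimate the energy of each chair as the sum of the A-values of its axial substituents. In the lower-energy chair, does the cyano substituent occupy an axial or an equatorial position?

axial

C1 and C4 have opposite parity, so for the cis isomer the two substituents are one axial and one equatorial in each chair.
Chair I (amino axial, cyano equatorial): E = 1.33 kcal/mol.
Chair II (amino equatorial, cyano axial): E = 0.18 kcal/mol.
Chair II is the more stable (lower-energy) conformer, and in that chair the cyano group is axial.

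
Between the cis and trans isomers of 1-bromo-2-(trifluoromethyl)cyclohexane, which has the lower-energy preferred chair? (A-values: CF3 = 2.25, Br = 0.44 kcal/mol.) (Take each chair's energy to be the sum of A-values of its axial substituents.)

At 1,2 positions (parity opposite): cis → (a,e or e,a); trans → (e,e or a,a).
Best chair for cis: E = 0.44 kcal/mol; best chair for trans: E = 0.00 kcal/mol.
The trans isomer is lower by 0.44 kcal/mol.

trans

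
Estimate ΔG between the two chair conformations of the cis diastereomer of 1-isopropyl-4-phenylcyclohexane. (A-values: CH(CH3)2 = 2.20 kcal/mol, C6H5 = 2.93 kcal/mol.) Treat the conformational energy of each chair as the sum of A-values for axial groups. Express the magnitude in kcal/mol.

C1 and C4 have opposite parity, so for the cis isomer the two substituents are one axial and one equatorial in each chair.
Chair I (isopropyl axial, phenyl equatorial): E = 2.20 kcal/mol.
Chair II (isopropyl equatorial, phenyl axial): E = 2.93 kcal/mol.
ΔE = 2.93 − 2.20 = 0.73 kcal/mol; chair I is more stable.

0.73 kcal/mol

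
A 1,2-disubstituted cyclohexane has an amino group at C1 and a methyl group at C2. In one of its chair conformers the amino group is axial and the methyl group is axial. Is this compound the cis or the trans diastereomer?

C1 and C2 have opposite parity, so their axial bonds point in opposite directions.
With opposite-parity carbons, two substituents on the same face are one axial and one equatorial; opposite faces give both axial or both equatorial.
Here the groups are axial/axial → opposite face → trans.

trans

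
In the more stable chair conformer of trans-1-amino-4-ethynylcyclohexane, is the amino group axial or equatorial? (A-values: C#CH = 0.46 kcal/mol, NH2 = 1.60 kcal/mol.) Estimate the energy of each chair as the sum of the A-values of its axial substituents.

C1 and C4 have opposite parity, so for the trans isomer the two substituents are e,e in one chair and a,a in the other.
Chair I (ethynyl axial, amino axial): E = 2.06 kcal/mol.
Chair II (ethynyl equatorial, amino equatorial): E = 0.00 kcal/mol.
Chair II is the more stable (lower-energy) conformer, and in that chair the amino group is equatorial.

equatorial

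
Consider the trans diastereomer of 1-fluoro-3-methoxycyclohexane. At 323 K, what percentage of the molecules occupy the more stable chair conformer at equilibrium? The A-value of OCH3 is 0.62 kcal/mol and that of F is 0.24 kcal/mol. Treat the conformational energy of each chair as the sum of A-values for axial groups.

64.4%

C1 and C3 have the same parity, so for the trans isomer the two substituents are one axial and one equatorial in each chair.
Chair I (methoxy axial, fluoro equatorial): E = 0.62 kcal/mol; chair II (methoxy equatorial, fluoro axial): E = 0.24 kcal/mol.
ΔG = 0.38 kcal/mol between the two chairs.
K = exp(ΔG/RT) with R = 1.987×10⁻³ kcal mol⁻¹ K⁻¹ and T = 323 K gives K ≈ 1.81.
Fraction in the lower-energy chair = K/(K+1) = 64.4%.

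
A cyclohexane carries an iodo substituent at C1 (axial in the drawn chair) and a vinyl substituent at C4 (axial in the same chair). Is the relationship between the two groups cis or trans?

C1 and C4 have opposite parity, so their axial bonds point in opposite directions.
With opposite-parity carbons, two substituents on the same face are one axial and one equatorial; opposite faces give both axial or both equatorial.
Here the groups are axial/axial → opposite face → trans.

trans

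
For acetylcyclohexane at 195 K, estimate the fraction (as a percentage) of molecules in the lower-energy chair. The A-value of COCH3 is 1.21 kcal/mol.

One chair has the acetyl group axial (E = 1.21 kcal/mol) and the other has it equatorial (E = 0).
ΔG = 1.21 kcal/mol between the two chairs.
K = exp(ΔG/RT) with R = 1.987×10⁻³ kcal mol⁻¹ K⁻¹ and T = 195 K gives K ≈ 22.7.
Fraction in the lower-energy chair = K/(K+1) = 95.8%.

95.8%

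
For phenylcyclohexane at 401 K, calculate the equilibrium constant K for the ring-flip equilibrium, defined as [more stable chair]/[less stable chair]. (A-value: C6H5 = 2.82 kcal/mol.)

K ≈ 34.4

One chair has the phenyl group axial (E = 2.82 kcal/mol) and the other has it equatorial (E = 0).
ΔG = 2.82 kcal/mol between the two chairs.
K = exp(ΔG/RT) with R = 1.987×10⁻³ kcal mol⁻¹ K⁻¹ and T = 401 K gives K ≈ 34.4.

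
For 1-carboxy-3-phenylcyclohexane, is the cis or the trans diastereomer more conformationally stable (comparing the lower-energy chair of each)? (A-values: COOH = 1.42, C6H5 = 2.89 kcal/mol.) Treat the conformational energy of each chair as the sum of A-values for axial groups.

At 1,3 positions (parity same): cis → (e,e or a,a); trans → (a,e or e,a).
Best chair for cis: E = 0.00 kcal/mol; best chair for trans: E = 1.42 kcal/mol.
The cis isomer is lower by 1.42 kcal/mol.

cis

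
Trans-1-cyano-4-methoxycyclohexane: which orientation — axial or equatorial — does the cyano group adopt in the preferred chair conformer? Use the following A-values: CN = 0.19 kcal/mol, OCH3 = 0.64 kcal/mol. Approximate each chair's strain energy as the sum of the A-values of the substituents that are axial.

C1 and C4 have opposite parity, so for the trans isomer the two substituents are e,e in one chair and a,a in the other.
Chair I (cyano axial, methoxy axial): E = 0.83 kcal/mol.
Chair II (cyano equatorial, methoxy equatorial): E = 0.00 kcal/mol.
Chair II is the more stable (lower-energy) conformer, and in that chair the cyano group is equatorial.

equatorial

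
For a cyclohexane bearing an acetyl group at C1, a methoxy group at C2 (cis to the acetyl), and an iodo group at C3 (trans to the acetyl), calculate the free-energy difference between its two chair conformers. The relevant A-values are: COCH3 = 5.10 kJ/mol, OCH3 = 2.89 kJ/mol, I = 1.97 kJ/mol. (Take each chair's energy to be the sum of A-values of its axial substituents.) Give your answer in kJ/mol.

Chair I (acetyl axial, methoxy equatorial, iodo equatorial): E = 5.10 kJ/mol.
Chair II (acetyl equatorial, methoxy axial, iodo axial): E = 4.86 kJ/mol.
ΔE = 5.10 − 4.86 = 0.24 kJ/mol; chair II is more stable.

0.24 kJ/mol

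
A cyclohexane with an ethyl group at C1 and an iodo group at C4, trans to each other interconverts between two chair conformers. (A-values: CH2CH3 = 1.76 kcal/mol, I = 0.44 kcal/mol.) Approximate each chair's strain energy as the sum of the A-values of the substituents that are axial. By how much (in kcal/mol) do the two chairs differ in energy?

2.20 kcal/mol

C1 and C4 have opposite parity, so for the trans isomer the two substituents are e,e in one chair and a,a in the other.
Chair I (ethyl axial, iodo axial): E = 2.20 kcal/mol.
Chair II (ethyl equatorial, iodo equatorial): E = 0.00 kcal/mol.
ΔE = 2.20 − 0.00 = 2.20 kcal/mol; chair II is more stable.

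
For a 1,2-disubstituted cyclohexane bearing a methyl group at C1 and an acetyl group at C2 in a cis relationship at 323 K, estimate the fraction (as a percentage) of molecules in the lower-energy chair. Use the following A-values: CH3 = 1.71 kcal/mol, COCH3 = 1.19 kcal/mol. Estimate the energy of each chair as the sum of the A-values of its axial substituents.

69.2%

C1 and C2 have opposite parity, so for the cis isomer the two substituents are one axial and one equatorial in each chair.
Chair I (methyl axial, acetyl equatorial): E = 1.71 kcal/mol; chair II (methyl equatorial, acetyl axial): E = 1.19 kcal/mol.
ΔG = 0.52 kcal/mol between the two chairs.
K = exp(ΔG/RT) with R = 1.987×10⁻³ kcal mol⁻¹ K⁻¹ and T = 323 K gives K ≈ 2.25.
Fraction in the lower-energy chair = K/(K+1) = 69.2%.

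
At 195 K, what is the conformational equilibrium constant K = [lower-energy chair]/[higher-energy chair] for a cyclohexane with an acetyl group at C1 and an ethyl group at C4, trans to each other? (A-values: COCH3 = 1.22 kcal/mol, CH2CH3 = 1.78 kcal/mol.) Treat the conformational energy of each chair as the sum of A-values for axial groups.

C1 and C4 have opposite parity, so for the trans isomer the two substituents are e,e in one chair and a,a in the other.
Chair I (acetyl axial, ethyl axial): E = 3.00 kcal/mol; chair II (acetyl equatorial, ethyl equatorial): E = 0.00 kcal/mol.
ΔG = 3.00 kcal/mol between the two chairs.
K = exp(ΔG/RT) with R = 1.987×10⁻³ kcal mol⁻¹ K⁻¹ and T = 195 K gives K ≈ 2.3e+03.

K ≈ 2305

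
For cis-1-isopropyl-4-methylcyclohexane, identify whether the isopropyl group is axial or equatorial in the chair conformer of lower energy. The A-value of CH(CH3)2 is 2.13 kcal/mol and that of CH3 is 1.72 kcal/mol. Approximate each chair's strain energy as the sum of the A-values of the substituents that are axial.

C1 and C4 have opposite parity, so for the cis isomer the two substituents are one axial and one equatorial in each chair.
Chair I (isopropyl axial, methyl equatorial): E = 2.13 kcal/mol.
Chair II (isopropyl equatorial, methyl axial): E = 1.72 kcal/mol.
Chair II is the more stable (lower-energy) conformer, and in that chair the isopropyl group is equatorial.

equatorial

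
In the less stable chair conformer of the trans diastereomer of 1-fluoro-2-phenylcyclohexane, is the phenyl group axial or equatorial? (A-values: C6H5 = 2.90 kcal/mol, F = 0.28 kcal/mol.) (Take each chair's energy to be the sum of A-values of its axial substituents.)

axial

C1 and C2 have opposite parity, so for the trans isomer the two substituents are e,e in one chair and a,a in the other.
Chair I (phenyl axial, fluoro axial): E = 3.18 kcal/mol.
Chair II (phenyl equatorial, fluoro equatorial): E = 0.00 kcal/mol.
Chair I is the less stable (higher-energy) conformer, and in that chair the phenyl group is axial.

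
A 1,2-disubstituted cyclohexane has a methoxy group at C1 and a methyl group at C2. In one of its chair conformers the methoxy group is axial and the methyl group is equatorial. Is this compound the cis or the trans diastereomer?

C1 and C2 have opposite parity, so their axial bonds point in opposite directions.
With opposite-parity carbons, two substituents on the same face are one axial and one equatorial; opposite faces give both axial or both equatorial.
Here the groups are axial/equatorial → same face → cis.

cis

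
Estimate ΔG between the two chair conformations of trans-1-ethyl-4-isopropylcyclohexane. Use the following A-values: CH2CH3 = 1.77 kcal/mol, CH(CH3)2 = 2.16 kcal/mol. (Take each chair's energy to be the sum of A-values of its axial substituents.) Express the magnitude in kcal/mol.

3.93 kcal/mol

C1 and C4 have opposite parity, so for the trans isomer the two substituents are e,e in one chair and a,a in the other.
Chair I (ethyl axial, isopropyl axial): E = 3.93 kcal/mol.
Chair II (ethyl equatorial, isopropyl equatorial): E = 0.00 kcal/mol.
ΔE = 3.93 − 0.00 = 3.93 kcal/mol; chair II is more stable.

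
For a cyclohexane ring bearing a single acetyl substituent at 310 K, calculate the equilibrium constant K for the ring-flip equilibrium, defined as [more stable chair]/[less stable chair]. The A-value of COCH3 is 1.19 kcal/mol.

K ≈ 6.90

One chair has the acetyl group axial (E = 1.19 kcal/mol) and the other has it equatorial (E = 0).
ΔG = 1.19 kcal/mol between the two chairs.
K = exp(ΔG/RT) with R = 1.987×10⁻³ kcal mol⁻¹ K⁻¹ and T = 310 K gives K ≈ 6.9.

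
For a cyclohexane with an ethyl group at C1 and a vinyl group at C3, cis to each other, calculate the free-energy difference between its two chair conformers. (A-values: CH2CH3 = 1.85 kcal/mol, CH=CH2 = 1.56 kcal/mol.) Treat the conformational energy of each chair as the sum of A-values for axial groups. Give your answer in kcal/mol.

3.41 kcal/mol

C1 and C3 have the same parity, so for the cis isomer the two substituents are e,e in one chair and a,a in the other.
Chair I (ethyl axial, vinyl axial): E = 3.41 kcal/mol.
Chair II (ethyl equatorial, vinyl equatorial): E = 0.00 kcal/mol.
ΔE = 3.41 − 0.00 = 3.41 kcal/mol; chair II is more stable.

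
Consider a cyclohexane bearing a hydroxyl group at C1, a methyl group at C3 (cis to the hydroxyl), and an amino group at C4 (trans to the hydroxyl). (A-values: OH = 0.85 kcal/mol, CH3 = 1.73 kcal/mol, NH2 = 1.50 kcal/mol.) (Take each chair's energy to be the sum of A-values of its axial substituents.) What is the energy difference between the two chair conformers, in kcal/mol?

Chair I (hydroxyl axial, methyl axial, amino axial): E = 4.08 kcal/mol.
Chair II (hydroxyl equatorial, methyl equatorial, amino equatorial): E = 0.00 kcal/mol.
ΔE = 4.08 − 0.00 = 4.08 kcal/mol; chair II is more stable.

4.08 kcal/mol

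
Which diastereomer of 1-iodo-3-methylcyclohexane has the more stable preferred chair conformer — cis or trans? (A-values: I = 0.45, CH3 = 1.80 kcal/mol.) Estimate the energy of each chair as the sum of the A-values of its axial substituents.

At 1,3 positions (parity same): cis → (e,e or a,a); trans → (a,e or e,a).
Best chair for cis: E = 0.00 kcal/mol; best chair for trans: E = 0.45 kcal/mol.
The cis isomer is lower by 0.45 kcal/mol.

cis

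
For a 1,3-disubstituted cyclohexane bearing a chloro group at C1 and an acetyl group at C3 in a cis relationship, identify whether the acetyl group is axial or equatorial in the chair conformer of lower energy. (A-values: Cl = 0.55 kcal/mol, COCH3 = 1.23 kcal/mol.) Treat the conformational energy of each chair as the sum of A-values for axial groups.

equatorial

C1 and C3 have the same parity, so for the cis isomer the two substituents are e,e in one chair and a,a in the other.
Chair I (chloro axial, acetyl axial): E = 1.78 kcal/mol.
Chair II (chloro equatorial, acetyl equatorial): E = 0.00 kcal/mol.
Chair II is the more stable (lower-energy) conformer, and in that chair the acetyl group is equatorial.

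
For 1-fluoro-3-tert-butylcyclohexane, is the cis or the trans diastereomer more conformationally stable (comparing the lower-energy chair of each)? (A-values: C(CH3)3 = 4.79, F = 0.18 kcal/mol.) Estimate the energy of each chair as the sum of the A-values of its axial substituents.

At 1,3 positions (parity same): cis → (e,e or a,a); trans → (a,e or e,a).
Best chair for cis: E = 0.00 kcal/mol; best chair for trans: E = 0.18 kcal/mol.
The cis isomer is lower by 0.18 kcal/mol.

cis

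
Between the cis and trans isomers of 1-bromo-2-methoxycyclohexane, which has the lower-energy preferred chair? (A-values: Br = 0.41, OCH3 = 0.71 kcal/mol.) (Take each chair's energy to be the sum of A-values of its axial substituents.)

At 1,2 positions (parity opposite): cis → (a,e or e,a); trans → (e,e or a,a).
Best chair for cis: E = 0.41 kcal/mol; best chair for trans: E = 0.00 kcal/mol.
The trans isomer is lower by 0.41 kcal/mol.

trans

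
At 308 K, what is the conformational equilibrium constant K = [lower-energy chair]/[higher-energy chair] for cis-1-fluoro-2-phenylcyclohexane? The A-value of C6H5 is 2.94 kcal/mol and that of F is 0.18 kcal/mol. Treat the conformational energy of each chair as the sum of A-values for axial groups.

C1 and C2 have opposite parity, so for the cis isomer the two substituents are one axial and one equatorial in each chair.
Chair I (phenyl axial, fluoro equatorial): E = 2.94 kcal/mol; chair II (phenyl equatorial, fluoro axial): E = 0.18 kcal/mol.
ΔG = 2.76 kcal/mol between the two chairs.
K = exp(ΔG/RT) with R = 1.987×10⁻³ kcal mol⁻¹ K⁻¹ and T = 308 K gives K ≈ 90.9.

K ≈ 90.9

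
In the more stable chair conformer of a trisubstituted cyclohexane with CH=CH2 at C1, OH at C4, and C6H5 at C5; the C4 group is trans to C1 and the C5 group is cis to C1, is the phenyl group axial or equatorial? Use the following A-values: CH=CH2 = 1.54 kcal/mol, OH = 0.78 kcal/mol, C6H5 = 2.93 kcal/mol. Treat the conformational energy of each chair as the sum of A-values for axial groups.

Chair I (vinyl axial, hydroxyl axial, phenyl axial): E = 5.25 kcal/mol.
Chair II (vinyl equatorial, hydroxyl equatorial, phenyl equatorial): E = 0.00 kcal/mol.
Chair II is the more stable (lower-energy) conformer, and in that chair the phenyl group is equatorial.

equatorial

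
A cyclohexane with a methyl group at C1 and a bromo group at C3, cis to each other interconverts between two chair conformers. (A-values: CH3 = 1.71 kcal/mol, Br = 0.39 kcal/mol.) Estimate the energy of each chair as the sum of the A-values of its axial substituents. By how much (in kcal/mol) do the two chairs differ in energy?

C1 and C3 have the same parity, so for the cis isomer the two substituents are e,e in one chair and a,a in the other.
Chair I (methyl axial, bromo axial): E = 2.10 kcal/mol.
Chair II (methyl equatorial, bromo equatorial): E = 0.00 kcal/mol.
ΔE = 2.10 − 0.00 = 2.10 kcal/mol; chair II is more stable.

2.10 kcal/mol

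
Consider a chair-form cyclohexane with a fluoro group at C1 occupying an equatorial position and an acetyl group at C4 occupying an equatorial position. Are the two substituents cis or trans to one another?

C1 and C4 have opposite parity, so their axial bonds point in opposite directions.
With opposite-parity carbons, two substituents on the same face are one axial and one equatorial; opposite faces give both axial or both equatorial.
Here the groups are equatorial/equatorial → opposite face → trans.

trans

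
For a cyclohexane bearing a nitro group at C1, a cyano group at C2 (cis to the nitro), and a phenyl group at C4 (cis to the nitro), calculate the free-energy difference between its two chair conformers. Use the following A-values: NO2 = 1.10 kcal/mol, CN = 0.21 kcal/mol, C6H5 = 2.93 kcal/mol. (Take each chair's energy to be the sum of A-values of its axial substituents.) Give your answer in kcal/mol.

Chair I (nitro axial, cyano equatorial, phenyl equatorial): E = 1.10 kcal/mol.
Chair II (nitro equatorial, cyano axial, phenyl axial): E = 3.14 kcal/mol.
ΔE = 3.14 − 1.10 = 2.04 kcal/mol; chair I is more stable.

2.04 kcal/mol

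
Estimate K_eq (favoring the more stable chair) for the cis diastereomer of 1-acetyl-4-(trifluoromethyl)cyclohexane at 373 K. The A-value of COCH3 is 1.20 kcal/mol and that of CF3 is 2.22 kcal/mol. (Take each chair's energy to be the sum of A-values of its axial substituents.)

K ≈ 3.96

C1 and C4 have opposite parity, so for the cis isomer the two substituents are one axial and one equatorial in each chair.
Chair I (acetyl axial, trifluoromethyl equatorial): E = 1.20 kcal/mol; chair II (acetyl equatorial, trifluoromethyl axial): E = 2.22 kcal/mol.
ΔG = 1.02 kcal/mol between the two chairs.
K = exp(ΔG/RT) with R = 1.987×10⁻³ kcal mol⁻¹ K⁻¹ and T = 373 K gives K ≈ 3.96.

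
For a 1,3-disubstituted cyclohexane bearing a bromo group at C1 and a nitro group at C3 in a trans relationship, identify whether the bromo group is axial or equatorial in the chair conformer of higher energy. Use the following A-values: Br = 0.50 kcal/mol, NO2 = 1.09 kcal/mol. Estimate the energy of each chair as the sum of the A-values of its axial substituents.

C1 and C3 have the same parity, so for the trans isomer the two substituents are one axial and one equatorial in each chair.
Chair I (bromo axial, nitro equatorial): E = 0.50 kcal/mol.
Chair II (bromo equatorial, nitro axial): E = 1.09 kcal/mol.
Chair II is the less stable (higher-energy) conformer, and in that chair the bromo group is equatorial.

equatorial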